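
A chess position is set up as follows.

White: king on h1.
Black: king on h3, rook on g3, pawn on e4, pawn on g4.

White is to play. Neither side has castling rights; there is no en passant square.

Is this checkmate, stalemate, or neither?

stalemate

White to move; white king on h1.
In check: no.
King squares — g1: attacked by Rg3; g2: attacked by Rg3; h2: attacked by Kh3.
Legal moves for White: none.
Not in check and no legal moves → stalemate.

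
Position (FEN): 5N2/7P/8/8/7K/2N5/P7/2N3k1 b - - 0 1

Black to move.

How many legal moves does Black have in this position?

Black to move; king on g1.
In check: no.
Legal moves: Kh2, Kg2, Kf2, Kh1, Kf1.
Count: 5.

5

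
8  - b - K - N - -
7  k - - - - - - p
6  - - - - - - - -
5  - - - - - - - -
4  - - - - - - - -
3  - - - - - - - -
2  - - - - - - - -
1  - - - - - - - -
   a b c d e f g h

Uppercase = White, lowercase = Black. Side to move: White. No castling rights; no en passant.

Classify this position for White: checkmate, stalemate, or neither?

White to move; white king on d8.
In check: no.
Legal moves for White: Nxh7, Nd7, Ng6, Ne6, Ke8, Kc8, Ke7, Kd7.
White has 8 legal moves and is not in check → neither.

neither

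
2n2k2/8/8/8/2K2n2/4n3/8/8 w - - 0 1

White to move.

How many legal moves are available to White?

6

White to move; king on c4.
In check: yes, from the black knight on e3.
Legal moves: Kc5, Kb5, Kd4, Kb4, Kc3, Kb3.
Count: 6.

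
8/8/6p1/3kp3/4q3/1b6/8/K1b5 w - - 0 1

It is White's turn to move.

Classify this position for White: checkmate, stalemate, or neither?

stalemate

White to move; white king on a1.
In check: no.
King squares — b1: attacked by Qe4; a2: attacked by Bb3; b2: attacked by Bc1.
Legal moves for White: none.
Not in check and no legal moves → stalemate.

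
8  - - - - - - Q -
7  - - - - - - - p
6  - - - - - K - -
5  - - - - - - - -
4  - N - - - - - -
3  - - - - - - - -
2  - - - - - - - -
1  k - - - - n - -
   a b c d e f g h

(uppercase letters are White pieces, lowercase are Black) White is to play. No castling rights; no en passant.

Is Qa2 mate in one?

yes

After Qa2: black king on a1; in check: yes, from the white queen on a2.
King squares — b1: attacked by Qa2; a2: attacked by Nb4; b2: attacked by Qa2.
Black has no legal moves → checkmate.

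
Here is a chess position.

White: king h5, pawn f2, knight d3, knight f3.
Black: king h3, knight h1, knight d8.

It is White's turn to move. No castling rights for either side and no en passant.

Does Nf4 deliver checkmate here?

yes

After Nf4: black king on h3; in check: yes, from the white knight on f4.
King squares — g2: attacked by Nf4; h2: attacked by Nf3; g3: attacked by Pf2; g4: attacked by Kh5; h4: attacked by Nf3.
Black has no legal moves → checkmate.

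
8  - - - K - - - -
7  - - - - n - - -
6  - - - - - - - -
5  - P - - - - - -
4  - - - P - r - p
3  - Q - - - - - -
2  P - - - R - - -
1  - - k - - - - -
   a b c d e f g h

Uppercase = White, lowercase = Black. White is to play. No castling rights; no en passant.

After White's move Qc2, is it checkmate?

After Qc2: black king on c1; in check: yes, from the white queen on c2.
King squares — b1: attacked by Qc2; d1: attacked by Qc2; b2: attacked by Qc2; c2: attacked by Re2; d2: attacked by Qc2.
Black has no legal moves → checkmate.

yes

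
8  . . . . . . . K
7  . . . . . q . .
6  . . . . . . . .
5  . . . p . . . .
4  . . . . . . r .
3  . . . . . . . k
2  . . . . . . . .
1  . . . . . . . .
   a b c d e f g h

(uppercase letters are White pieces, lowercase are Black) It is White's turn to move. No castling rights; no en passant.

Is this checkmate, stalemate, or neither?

stalemate

White to move; white king on h8.
In check: no.
King squares — g7: attacked by Rg4; h7: attacked by Qf7; g8: attacked by Rg4.
Legal moves for White: none.
Not in check and no legal moves → stalemate.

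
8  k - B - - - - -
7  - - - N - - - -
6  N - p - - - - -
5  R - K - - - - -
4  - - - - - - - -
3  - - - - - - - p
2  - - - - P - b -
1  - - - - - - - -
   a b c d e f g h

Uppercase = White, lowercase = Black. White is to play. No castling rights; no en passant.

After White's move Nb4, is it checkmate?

After Nb4: black king on a8; in check: yes, from the white rook on a5.
King squares — a7: attacked by Ra5; b7: attacked by Bc8; b8: attacked by Nd7.
Black has no legal moves → checkmate.

yes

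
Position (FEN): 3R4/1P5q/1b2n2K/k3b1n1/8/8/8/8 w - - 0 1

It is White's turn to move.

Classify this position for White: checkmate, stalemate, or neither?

White to move; white king on h6.
In check: yes, from the black queen on h7.
King squares — g5: attacked by Ne6; h5: attacked by Qh7; g6: attacked by Qh7; g7: attacked by Be5; h7: attacked by Ng5.
Legal moves for White: none.
In check with no legal moves → checkmate.

checkmate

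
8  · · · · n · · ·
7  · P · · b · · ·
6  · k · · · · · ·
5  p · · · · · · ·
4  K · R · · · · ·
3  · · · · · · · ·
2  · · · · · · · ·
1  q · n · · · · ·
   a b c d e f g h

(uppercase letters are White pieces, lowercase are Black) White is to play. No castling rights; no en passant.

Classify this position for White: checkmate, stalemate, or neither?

White to move; white king on a4.
In check: yes, from the black queen on a1.
King squares — a3: attacked by Qa1; b3: attacked by Nc1; b4: attacked by Pa5; a5: attacked by Qa1; b5: attacked by Kb6.
Legal moves for White: none.
In check with no legal moves → checkmate.

checkmate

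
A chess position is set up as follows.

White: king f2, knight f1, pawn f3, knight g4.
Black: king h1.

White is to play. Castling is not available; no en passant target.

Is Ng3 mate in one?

After Ng3: black king on h1; in check: yes, from the white knight on g3.
King squares — g1: attacked by Kf2; g2: attacked by Kf2; h2: attacked by Ng4.
Black has no legal moves → checkmate.

yes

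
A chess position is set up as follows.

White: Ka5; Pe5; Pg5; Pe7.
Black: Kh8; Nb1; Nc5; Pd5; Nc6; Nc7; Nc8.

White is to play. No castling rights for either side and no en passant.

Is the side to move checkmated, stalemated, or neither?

checkmate

White to move; white king on a5.
In check: yes, from the black knight on c6.
King squares — a4: attacked by Nc5; b4: attacked by Nc6; b5: attacked by Nc7; a6: attacked by Nc5; b6: attacked by Nc8.
Legal moves for White: none.
In check with no legal moves → checkmate.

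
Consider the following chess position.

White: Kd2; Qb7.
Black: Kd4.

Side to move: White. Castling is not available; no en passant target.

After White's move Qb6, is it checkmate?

no

After Qb6: black king on d4; in check: yes, from the white queen on b6.
Black has 4 legal replies: Ke5, Kd5, Ke4, Kc4.
In check but a legal move exists → not checkmate.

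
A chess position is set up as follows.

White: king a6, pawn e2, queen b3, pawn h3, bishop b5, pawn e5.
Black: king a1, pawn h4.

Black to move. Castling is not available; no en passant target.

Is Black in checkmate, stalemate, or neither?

Black to move; black king on a1.
In check: no.
King squares — b1: attacked by Qb3; a2: attacked by Qb3; b2: attacked by Qb3.
Legal moves for Black: none.
Not in check and no legal moves → stalemate.

stalemate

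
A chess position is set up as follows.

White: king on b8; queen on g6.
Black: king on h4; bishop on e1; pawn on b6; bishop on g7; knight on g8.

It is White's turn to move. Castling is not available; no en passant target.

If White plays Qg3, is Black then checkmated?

After Qg3: black king on h4; in check: yes, from the white queen on g3.
Black has 3 legal replies: Kh5, Kxg3, Bxg3+.
In check but a legal move exists → not checkmate.

no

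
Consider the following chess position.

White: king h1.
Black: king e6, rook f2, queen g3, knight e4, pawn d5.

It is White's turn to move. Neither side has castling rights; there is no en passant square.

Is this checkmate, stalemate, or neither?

stalemate

White to move; white king on h1.
In check: no.
King squares — g1: attacked by Qg3; g2: attacked by Rf2; h2: attacked by Rf2.
Legal moves for White: none.
Not in check and no legal moves → stalemate.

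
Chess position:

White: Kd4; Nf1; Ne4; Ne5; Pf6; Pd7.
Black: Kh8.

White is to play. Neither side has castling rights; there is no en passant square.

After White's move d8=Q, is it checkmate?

no

After d8=Q: black king on h8; in check: yes, from the white queen on d8.
Black has 1 legal reply: Kh7.
In check but a legal move exists → not checkmate.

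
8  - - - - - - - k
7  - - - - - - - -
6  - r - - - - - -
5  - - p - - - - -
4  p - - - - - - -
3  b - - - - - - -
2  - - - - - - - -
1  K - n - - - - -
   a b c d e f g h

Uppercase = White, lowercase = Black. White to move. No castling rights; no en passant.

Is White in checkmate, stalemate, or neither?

stalemate

White to move; white king on a1.
In check: no.
King squares — b1: attacked by Rb6; a2: attacked by Nc1; b2: attacked by Ba3.
Legal moves for White: none.
Not in check and no legal moves → stalemate.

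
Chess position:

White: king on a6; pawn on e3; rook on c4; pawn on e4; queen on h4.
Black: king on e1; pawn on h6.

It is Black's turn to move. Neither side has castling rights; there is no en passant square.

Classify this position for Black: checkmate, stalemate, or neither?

Black to move; black king on e1.
In check: yes, from the white queen on h4.
Legal moves for Black: Ke2, Kd2, Kf1, Kd1.
Black is in check but has 4 legal moves → neither.

neither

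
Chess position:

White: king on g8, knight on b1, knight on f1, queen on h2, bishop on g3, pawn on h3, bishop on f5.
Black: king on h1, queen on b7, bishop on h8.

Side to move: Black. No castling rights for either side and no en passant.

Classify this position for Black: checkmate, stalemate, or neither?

Black to move; black king on h1.
In check: yes, from the white queen on h2.
King squares — g1: attacked by Qh2; g2: attacked by Qh2; h2: attacked by Nf1.
Legal moves for Black: none.
In check with no legal moves → checkmate.

checkmate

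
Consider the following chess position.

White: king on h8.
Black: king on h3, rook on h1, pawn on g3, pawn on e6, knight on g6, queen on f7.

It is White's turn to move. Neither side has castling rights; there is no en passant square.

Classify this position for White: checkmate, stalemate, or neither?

White to move; white king on h8.
In check: yes, from the black knight on g6.
King squares — g7: attacked by Qf7; h7: attacked by Qf7; g8: attacked by Qf7.
Legal moves for White: none.
In check with no legal moves → checkmate.

checkmate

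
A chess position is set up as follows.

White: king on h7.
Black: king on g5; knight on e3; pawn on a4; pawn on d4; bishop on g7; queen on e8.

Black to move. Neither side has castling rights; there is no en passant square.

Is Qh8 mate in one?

After Qh8: white king on h7; in check: yes, from the black queen on h8.
King squares — g6: attacked by Kg5; h6: attacked by Kg5; g7: attacked by Qh8; g8: attacked by Qh8; h8: attacked by Bg7.
White has no legal moves → checkmate.

yes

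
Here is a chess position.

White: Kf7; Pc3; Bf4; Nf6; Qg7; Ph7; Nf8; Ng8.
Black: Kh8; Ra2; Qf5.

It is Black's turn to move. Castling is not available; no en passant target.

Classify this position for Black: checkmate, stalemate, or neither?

checkmate

Black to move; black king on h8.
In check: yes, from the white queen on g7.
King squares — g7: attacked by Kf7; h7: attacked by Nf6; g8: attacked by Nf6.
Legal moves for Black: none.
In check with no legal moves → checkmate.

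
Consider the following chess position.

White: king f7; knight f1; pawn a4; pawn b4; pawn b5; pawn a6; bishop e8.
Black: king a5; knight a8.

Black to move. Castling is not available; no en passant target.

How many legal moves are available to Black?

3

Black to move; king on a5.
In check: yes, from the white pawn on b4.
Legal moves: Kb6, Kxb4, Kxa4.
Count: 3.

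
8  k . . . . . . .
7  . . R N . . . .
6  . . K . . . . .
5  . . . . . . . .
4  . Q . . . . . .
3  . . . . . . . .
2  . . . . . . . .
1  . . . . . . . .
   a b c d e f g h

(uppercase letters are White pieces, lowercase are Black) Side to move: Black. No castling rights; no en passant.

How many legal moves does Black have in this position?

0

Black to move; king on a8.
In check: no.
Legal moves: none.
Count: 0.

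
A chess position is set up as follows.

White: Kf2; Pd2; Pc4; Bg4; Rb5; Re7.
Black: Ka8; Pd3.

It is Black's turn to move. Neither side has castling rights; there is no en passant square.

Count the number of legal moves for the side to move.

0

Black to move; king on a8.
In check: no.
Legal moves: none.
Count: 0.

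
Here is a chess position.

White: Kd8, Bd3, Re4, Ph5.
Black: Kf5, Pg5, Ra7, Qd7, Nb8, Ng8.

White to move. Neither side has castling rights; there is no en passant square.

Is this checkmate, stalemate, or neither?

checkmate

White to move; white king on d8.
In check: yes, from the black queen on d7.
King squares — c7: attacked by Ra7; d7: attacked by Ra7; e7: attacked by Qd7; c8: attacked by Qd7; e8: attacked by Qd7.
Legal moves for White: none.
In check with no legal moves → checkmate.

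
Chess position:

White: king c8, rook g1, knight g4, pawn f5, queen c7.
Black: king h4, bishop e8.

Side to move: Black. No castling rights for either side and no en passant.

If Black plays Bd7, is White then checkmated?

After Bd7: white king on c8; in check: yes, from the black bishop on d7.
White has 5 legal replies: Kd8, Kb8, Kxd7, Kb7, Qxd7.
In check but a legal move exists → not checkmate.

no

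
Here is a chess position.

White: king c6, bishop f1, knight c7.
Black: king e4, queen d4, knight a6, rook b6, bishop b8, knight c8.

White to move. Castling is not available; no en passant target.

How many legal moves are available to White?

White to move; king on c6.
In check: yes, from the black rook on b6.
Legal moves: none.
Count: 0.

0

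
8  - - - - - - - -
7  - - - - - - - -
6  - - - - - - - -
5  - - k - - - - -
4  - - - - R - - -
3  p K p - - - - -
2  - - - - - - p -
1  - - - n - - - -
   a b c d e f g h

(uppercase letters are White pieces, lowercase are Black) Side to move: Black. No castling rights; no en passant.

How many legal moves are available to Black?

14

Black to move; king on c5.
In check: no.
Legal moves: Kd6, Kc6, Kb6, Kd5, Kb5, Ne3, Nf2, Nb2, c2, a2, g1=Q, g1=R, g1=B, g1=N.
Count: 14.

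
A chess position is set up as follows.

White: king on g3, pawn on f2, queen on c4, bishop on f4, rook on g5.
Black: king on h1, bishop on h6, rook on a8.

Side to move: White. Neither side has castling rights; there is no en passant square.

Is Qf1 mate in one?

yes

After Qf1: black king on h1; in check: yes, from the white queen on f1.
King squares — g1: attacked by Qf1; g2: attacked by Qf1; h2: attacked by Kg3.
Black has no legal moves → checkmate.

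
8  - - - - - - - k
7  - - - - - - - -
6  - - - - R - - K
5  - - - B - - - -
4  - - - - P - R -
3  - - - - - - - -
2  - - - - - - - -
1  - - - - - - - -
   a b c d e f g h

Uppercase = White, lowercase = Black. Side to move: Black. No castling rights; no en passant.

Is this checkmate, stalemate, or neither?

stalemate

Black to move; black king on h8.
In check: no.
King squares — g7: attacked by Rg4; h7: attacked by Kh6; g8: attacked by Rg4.
Legal moves for Black: none.
Not in check and no legal moves → stalemate.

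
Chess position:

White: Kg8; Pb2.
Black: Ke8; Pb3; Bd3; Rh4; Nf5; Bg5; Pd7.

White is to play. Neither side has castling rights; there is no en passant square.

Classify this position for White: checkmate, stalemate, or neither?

stalemate

White to move; white king on g8.
In check: no.
King squares — f7: attacked by Ke8; g7: attacked by Nf5; h7: attacked by Rh4; f8: attacked by Ke8; h8: attacked by Rh4.
Legal moves for White: none.
Not in check and no legal moves → stalemate.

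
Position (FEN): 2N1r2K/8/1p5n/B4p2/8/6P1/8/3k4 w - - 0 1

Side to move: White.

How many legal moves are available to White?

White to move; king on h8.
In check: yes, from the black rook on e8.
Legal moves: Kh7, Kg7.
Count: 2.

2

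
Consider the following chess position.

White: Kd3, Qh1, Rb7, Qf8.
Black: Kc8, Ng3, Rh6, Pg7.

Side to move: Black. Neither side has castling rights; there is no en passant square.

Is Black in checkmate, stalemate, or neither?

Black to move; black king on c8.
In check: yes, from the white queen on f8.
King squares — b7: attacked by Qh1; c7: attacked by Rb7; d7: attacked by Rb7; b8: attacked by Rb7; d8: attacked by Qf8.
Legal moves for Black: none.
In check with no legal moves → checkmate.

checkmate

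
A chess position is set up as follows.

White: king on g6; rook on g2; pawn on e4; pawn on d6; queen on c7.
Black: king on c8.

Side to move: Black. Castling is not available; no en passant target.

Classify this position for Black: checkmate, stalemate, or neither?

checkmate

Black to move; black king on c8.
In check: yes, from the white queen on c7.
King squares — b7: attacked by Qc7; c7: attacked by Pd6; d7: attacked by Qc7; b8: attacked by Qc7; d8: attacked by Qc7.
Legal moves for Black: none.
In check with no legal moves → checkmate.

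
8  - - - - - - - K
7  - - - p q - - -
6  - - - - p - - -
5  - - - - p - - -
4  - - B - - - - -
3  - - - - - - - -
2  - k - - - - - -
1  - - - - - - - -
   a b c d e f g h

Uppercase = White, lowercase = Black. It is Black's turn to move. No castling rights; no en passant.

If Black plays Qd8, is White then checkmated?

After Qd8: white king on h8; in check: yes, from the black queen on d8.
White has 2 legal replies: Kh7, Kg7.
In check but a legal move exists → not checkmate.

no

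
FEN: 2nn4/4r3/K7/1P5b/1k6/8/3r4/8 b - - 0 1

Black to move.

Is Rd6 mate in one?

After Rd6: white king on a6; in check: yes, from the black rook on d6.
White has 1 legal reply: b6.
In check but a legal move exists → not checkmate.

no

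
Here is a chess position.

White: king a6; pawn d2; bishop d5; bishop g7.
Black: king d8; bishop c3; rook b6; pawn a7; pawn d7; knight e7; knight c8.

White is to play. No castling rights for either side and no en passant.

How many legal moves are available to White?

0

White to move; king on a6.
In check: yes, from the black rook on b6.
Legal moves: none.
Count: 0.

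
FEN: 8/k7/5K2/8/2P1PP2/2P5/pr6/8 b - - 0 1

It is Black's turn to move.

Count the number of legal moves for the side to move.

Black to move; king on a7.
In check: no.
Legal moves: Kb8, Ka8, Kb7, Kb6, Ka6, Rb8, Rb7, Rb6+, Rb5, Rb4, Rb3, Rh2, Rg2, Rf2, Re2, Rd2, Rc2, Rb1, a1=Q, a1=R, a1=B, a1=N.
Count: 22.

22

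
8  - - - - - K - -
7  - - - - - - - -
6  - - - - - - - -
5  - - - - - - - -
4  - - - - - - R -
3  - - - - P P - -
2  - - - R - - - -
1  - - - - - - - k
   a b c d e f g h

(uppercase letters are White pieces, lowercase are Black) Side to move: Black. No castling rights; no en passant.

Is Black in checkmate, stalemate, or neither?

Black to move; black king on h1.
In check: no.
King squares — g1: attacked by Rg4; g2: attacked by Rd2; h2: attacked by Rd2.
Legal moves for Black: none.
Not in check and no legal moves → stalemate.

stalemate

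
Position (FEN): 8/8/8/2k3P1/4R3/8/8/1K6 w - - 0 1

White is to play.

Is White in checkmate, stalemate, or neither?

White to move; white king on b1.
In check: no.
Legal moves for White include: Re8, Re7, Re6, Re5+, Rh4, Rg4, Rf4, Rd4, Rc4+, Rb4, Ra4, Re3, Re2, Re1, Kc2, Kb2, Ka2, Kc1, ... (list truncated; more exist).
White has legal moves and is not in check → neither.

neither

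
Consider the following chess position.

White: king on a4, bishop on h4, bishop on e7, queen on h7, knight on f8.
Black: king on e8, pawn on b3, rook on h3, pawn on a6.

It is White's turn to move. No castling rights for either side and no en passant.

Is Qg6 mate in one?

yes

After Qg6: black king on e8; in check: yes, from the white queen on g6.
King squares — d7: attacked by Nf8; e7: attacked by Bh4; f7: attacked by Qg6; d8: attacked by Be7; f8: attacked by Be7.
Black has no legal moves → checkmate.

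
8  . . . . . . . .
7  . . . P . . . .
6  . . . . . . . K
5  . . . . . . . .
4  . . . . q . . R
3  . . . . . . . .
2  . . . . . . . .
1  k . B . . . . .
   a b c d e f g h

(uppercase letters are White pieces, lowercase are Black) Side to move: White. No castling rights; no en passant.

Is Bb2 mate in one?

no

After Bb2: black king on a1; in check: yes, from the white bishop on b2.
Black has 3 legal replies: Kxb2, Ka2, Kb1.
In check but a legal move exists → not checkmate.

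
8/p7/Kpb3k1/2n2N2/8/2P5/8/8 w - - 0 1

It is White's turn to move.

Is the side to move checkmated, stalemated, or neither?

neither

White to move; white king on a6.
In check: yes, from the black knight on c5.
Legal moves for White: Kxa7.
White is in check but has 1 legal move → neither.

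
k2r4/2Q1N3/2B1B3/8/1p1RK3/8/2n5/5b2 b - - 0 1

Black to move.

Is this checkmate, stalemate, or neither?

checkmate

Black to move; black king on a8.
In check: yes, from the white bishop on c6.
King squares — a7: attacked by Qc7; b7: attacked by Bc6; b8: attacked by Qc7.
Legal moves for Black: none.
In check with no legal moves → checkmate.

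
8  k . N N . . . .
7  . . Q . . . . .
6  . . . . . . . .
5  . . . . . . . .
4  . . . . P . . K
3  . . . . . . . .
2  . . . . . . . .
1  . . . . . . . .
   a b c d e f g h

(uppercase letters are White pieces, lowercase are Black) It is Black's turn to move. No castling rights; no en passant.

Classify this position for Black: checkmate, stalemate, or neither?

Black to move; black king on a8.
In check: no.
King squares — a7: attacked by Qc7; b7: attacked by Qc7; b8: attacked by Qc7.
Legal moves for Black: none.
Not in check and no legal moves → stalemate.

stalemate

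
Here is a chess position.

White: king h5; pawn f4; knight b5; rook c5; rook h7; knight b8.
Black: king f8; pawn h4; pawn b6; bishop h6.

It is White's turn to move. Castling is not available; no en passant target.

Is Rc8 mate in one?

After Rc8: black king on f8; in check: yes, from the white rook on c8.
King squares — e7: attacked by Rh7; f7: attacked by Rh7; g7: attacked by Rh7; e8: attacked by Rc8; g8: attacked by Rc8.
Black has no legal moves → checkmate.

yes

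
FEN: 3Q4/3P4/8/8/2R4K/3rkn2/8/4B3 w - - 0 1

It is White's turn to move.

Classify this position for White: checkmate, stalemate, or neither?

White to move; white king on h4.
In check: yes, from the black knight on f3.
Legal moves for White: Kh5, Kg4, Kh3, Kg3.
White is in check but has 4 legal moves → neither.

neither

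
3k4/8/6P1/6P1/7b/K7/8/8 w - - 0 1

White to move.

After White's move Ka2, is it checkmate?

After Ka2: black king on d8; in check: no.
Black is not in check, so this cannot be checkmate.

no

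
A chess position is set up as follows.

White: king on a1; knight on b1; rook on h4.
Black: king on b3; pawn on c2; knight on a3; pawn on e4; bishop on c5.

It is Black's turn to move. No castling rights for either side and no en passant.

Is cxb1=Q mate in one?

yes

After cxb1=Q: white king on a1; in check: yes, from the black queen on b1.
King squares — b1: attacked by Na3; a2: attacked by Qb1; b2: attacked by Qb1.
White has no legal moves → checkmate.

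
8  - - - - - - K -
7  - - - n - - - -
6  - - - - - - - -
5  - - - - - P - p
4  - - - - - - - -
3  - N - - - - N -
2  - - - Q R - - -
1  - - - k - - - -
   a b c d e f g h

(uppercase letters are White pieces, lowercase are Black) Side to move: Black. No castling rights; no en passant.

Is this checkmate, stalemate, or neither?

Black to move; black king on d1.
In check: yes, from the white queen on d2.
King squares — c1: attacked by Qd2; e1: attacked by Qd2; c2: attacked by Qd2; d2: attacked by Re2; e2: attacked by Qd2.
Legal moves for Black: none.
In check with no legal moves → checkmate.

checkmate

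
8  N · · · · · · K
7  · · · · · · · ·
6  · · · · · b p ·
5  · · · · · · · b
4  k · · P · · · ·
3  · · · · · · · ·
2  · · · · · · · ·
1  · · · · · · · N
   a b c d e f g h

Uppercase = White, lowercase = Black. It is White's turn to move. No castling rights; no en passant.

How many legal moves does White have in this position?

White to move; king on h8.
In check: yes, from the black bishop on f6.
Legal moves: Kg8, Kh7.
Count: 2.

2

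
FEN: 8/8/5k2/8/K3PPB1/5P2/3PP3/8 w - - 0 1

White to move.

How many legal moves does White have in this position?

16

White to move; king on a4.
In check: no.
Legal moves: Bc8, Bd7, Be6, Bh5, Bf5, Bh3, Kb5, Ka5, Kb4, Kb3, Ka3, f5, e5+, e3, d3, d4.
Count: 16.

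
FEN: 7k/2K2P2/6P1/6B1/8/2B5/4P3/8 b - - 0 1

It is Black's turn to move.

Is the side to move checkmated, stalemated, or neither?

checkmate

Black to move; black king on h8.
In check: yes, from the white bishop on c3.
King squares — g7: attacked by Bc3; h7: attacked by Pg6; g8: attacked by Pf7.
Legal moves for Black: none.
In check with no legal moves → checkmate.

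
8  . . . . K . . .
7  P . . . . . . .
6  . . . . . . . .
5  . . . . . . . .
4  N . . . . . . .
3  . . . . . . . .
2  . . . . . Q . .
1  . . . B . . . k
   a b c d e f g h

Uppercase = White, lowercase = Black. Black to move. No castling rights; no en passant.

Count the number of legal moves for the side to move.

0

Black to move; king on h1.
In check: no.
Legal moves: none.
Count: 0.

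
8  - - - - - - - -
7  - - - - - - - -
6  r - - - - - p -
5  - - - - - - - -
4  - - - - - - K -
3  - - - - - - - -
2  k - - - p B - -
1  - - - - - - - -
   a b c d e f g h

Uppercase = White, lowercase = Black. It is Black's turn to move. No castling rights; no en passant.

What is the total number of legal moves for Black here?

20

Black to move; king on a2.
In check: no.
Legal moves: Ra8, Ra7, Rf6, Re6, Rd6, Rc6, Rb6, Ra5, Ra4+, Ra3, Kb3, Ka3, Kb2, Kb1, Ka1, g5, e1=Q, e1=R, e1=B, e1=N.
Count: 20.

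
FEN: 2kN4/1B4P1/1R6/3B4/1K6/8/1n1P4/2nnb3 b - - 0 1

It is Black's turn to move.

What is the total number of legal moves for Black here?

4

Black to move; king on c8.
In check: yes, from the white bishop on b7.
Legal moves: Kxd8, Kb8, Kd7, Kc7.
Count: 4.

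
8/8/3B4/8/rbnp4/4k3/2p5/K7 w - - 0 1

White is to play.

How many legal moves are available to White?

White to move; king on a1.
In check: yes, from the black rook on a4.
Legal moves: none.
Count: 0.

0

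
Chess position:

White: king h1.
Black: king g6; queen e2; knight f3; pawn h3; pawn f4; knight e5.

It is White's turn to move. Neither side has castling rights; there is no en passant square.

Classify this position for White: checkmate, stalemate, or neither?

White to move; white king on h1.
In check: no.
King squares — g1: attacked by Nf3; g2: attacked by Qe2; h2: attacked by Qe2.
Legal moves for White: none.
Not in check and no legal moves → stalemate.

stalemate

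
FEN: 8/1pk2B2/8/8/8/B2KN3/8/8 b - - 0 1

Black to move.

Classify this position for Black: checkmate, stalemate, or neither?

Black to move; black king on c7.
In check: no.
Legal moves for Black: Kd8, Kc8, Kb8, Kd7, Kc6, Kb6, b6, b5.
Black has 8 legal moves and is not in check → neither.

neither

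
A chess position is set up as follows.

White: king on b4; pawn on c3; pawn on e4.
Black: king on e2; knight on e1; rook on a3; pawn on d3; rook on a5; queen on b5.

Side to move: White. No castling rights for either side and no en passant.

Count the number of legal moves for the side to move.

0

White to move; king on b4.
In check: yes, from the black queen on b5.
Legal moves: none.
Count: 0.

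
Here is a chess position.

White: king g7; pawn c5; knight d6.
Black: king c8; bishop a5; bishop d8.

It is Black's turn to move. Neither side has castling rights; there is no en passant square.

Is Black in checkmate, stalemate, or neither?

Black to move; black king on c8.
In check: yes, from the white knight on d6.
King squares — b7: attacked by Nd6; c7: available; d7: available; b8: available; d8: own bishop.
Legal moves for Black: Kb8, Kd7, Kc7.
Black is in check but has 3 legal moves → neither.

neither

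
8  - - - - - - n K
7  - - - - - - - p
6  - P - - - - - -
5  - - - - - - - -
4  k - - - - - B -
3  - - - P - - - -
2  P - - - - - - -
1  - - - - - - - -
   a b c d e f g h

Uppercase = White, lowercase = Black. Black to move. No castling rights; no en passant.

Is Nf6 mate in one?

no

After Nf6: white king on h8; in check: no.
White is not in check, so this cannot be checkmate.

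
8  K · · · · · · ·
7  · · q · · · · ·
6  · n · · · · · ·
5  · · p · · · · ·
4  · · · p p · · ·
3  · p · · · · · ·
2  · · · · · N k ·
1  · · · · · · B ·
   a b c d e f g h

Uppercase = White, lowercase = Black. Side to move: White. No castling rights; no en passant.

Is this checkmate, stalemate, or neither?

checkmate

White to move; white king on a8.
In check: yes, from the black knight on b6.
King squares — a7: attacked by Qc7; b7: attacked by Qc7; b8: attacked by Qc7.
Legal moves for White: none.
In check with no legal moves → checkmate.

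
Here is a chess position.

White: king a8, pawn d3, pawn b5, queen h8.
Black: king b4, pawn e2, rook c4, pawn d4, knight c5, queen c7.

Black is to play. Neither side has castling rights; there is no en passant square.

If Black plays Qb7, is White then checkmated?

After Qb7: white king on a8; in check: yes, from the black queen on b7.
King squares — a7: attacked by Qb7; b7: attacked by Nc5; b8: attacked by Qb7.
White has no legal moves → checkmate.

yes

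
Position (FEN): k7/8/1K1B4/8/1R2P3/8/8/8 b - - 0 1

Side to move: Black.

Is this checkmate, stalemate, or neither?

stalemate

Black to move; black king on a8.
In check: no.
King squares — a7: attacked by Kb6; b7: attacked by Kb6; b8: attacked by Bd6.
Legal moves for Black: none.
Not in check and no legal moves → stalemate.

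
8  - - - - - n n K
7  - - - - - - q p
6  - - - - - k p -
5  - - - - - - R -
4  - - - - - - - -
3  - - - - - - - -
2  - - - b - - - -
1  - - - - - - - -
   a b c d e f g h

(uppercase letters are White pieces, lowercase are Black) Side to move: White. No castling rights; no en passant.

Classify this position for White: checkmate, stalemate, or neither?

checkmate

White to move; white king on h8.
In check: yes, from the black queen on g7.
King squares — g7: attacked by Kf6; h7: attacked by Qg7; g8: attacked by Qg7.
Legal moves for White: none.
In check with no legal moves → checkmate.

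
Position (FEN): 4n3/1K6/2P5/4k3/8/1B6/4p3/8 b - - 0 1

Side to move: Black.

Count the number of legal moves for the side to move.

14

Black to move; king on e5.
In check: no.
Legal moves: Ng7, Nc7, Nf6, Nd6+, Kf6, Kd6, Kf5, Kf4, Ke4, Kd4, e1=Q, e1=R, e1=B, e1=N.
Count: 14.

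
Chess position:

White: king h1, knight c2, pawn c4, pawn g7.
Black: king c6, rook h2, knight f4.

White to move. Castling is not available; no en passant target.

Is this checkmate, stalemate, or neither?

neither

White to move; white king on h1.
In check: yes, from the black rook on h2.
King squares — g1: available; g2: attacked by Rh2; h2: available.
Legal moves for White: Kxh2, Kg1.
White is in check but has 2 legal moves → neither.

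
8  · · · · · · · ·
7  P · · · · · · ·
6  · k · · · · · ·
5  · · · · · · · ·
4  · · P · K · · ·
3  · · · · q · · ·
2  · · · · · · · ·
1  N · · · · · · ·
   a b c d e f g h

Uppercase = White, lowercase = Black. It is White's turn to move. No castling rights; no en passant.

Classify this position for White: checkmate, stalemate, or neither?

White to move; white king on e4.
In check: yes, from the black queen on e3.
King squares — d3: attacked by Qe3; e3: available; f3: attacked by Qe3; d4: attacked by Qe3; f4: attacked by Qe3; d5: available; e5: attacked by Qe3; f5: available.
Legal moves for White: Kf5, Kd5, Kxe3.
White is in check but has 3 legal moves → neither.

neither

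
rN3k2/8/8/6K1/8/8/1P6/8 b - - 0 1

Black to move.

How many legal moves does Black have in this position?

Black to move; king on f8.
In check: no.
Legal moves: Kg8, Ke8, Kg7, Kf7, Ke7, Rxb8, Ra7, Ra6, Ra5+, Ra4, Ra3, Ra2, Ra1.
Count: 13.

13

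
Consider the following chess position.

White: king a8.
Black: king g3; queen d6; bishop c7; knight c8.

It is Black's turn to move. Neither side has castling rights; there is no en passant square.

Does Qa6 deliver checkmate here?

After Qa6: white king on a8; in check: yes, from the black queen on a6.
King squares — a7: attacked by Qa6; b7: attacked by Qa6; b8: attacked by Bc7.
White has no legal moves → checkmate.

yes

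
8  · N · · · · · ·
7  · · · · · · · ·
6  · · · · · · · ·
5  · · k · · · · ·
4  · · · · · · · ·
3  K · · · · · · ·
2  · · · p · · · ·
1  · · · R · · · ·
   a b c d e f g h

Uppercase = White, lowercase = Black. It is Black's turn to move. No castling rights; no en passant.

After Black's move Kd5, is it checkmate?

After Kd5: white king on a3; in check: no.
White is not in check, so this cannot be checkmate.

no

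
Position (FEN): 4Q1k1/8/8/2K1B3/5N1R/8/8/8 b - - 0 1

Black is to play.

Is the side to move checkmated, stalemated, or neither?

Black to move; black king on g8.
In check: yes, from the white queen on e8.
King squares — f7: attacked by Qe8; g7: attacked by Be5; h7: attacked by Rh4; f8: attacked by Qe8; h8: attacked by Rh4.
Legal moves for Black: none.
In check with no legal moves → checkmate.

checkmate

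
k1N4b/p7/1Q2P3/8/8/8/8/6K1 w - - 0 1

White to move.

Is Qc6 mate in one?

no

After Qc6: black king on a8; in check: yes, from the white queen on c6.
Black has 1 legal reply: Kb8.
In check but a legal move exists → not checkmate.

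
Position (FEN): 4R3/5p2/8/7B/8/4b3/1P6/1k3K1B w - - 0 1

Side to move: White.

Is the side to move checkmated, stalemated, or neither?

neither

White to move; white king on f1.
In check: no.
Legal moves for White include: Rh8, Rg8, Rf8, Rd8, Rc8, Rb8, Ra8, Re7, Re6, Re5, Re4, Rxe3, Bxf7, Bg6+, Bg4, B5f3, Be2, Bd1, ... (list truncated; more exist).
White has legal moves and is not in check → neither.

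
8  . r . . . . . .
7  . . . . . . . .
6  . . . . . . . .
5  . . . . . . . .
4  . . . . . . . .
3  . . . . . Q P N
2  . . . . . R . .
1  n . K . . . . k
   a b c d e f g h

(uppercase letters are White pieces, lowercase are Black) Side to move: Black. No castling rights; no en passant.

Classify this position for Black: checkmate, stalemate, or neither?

Black to move; black king on h1.
In check: yes, from the white queen on f3.
King squares — g1: attacked by Nh3; g2: attacked by Rf2; h2: attacked by Rf2.
Legal moves for Black: none.
In check with no legal moves → checkmate.

checkmate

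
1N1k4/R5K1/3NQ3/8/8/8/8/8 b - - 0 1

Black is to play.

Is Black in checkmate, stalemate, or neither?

stalemate

Black to move; black king on d8.
In check: no.
King squares — c7: attacked by Ra7; d7: attacked by Qe6; e7: attacked by Qe6; c8: attacked by Nd6; e8: attacked by Nd6.
Legal moves for Black: none.
Not in check and no legal moves → stalemate.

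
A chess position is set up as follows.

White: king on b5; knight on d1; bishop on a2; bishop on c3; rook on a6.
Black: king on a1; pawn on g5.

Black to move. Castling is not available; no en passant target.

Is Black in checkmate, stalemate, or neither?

Black to move; black king on a1.
In check: yes, from the white bishop on c3.
King squares — b1: attacked by Ba2; a2: attacked by Ra6; b2: attacked by Nd1.
Legal moves for Black: none.
In check with no legal moves → checkmate.

checkmate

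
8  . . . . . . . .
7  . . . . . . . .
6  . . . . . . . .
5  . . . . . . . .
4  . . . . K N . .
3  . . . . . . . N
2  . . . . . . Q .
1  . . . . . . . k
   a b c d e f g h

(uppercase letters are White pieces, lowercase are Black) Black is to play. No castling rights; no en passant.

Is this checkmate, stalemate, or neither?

Black to move; black king on h1.
In check: yes, from the white queen on g2.
King squares — g1: attacked by Qg2; g2: attacked by Nf4; h2: attacked by Qg2.
Legal moves for Black: none.
In check with no legal moves → checkmate.

checkmate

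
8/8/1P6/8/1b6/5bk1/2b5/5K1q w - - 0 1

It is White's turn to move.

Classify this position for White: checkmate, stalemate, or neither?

checkmate

White to move; white king on f1.
In check: yes, from the black queen on h1.
King squares — e1: attacked by Qh1; g1: attacked by Qh1; e2: attacked by Bf3; f2: attacked by Kg3; g2: attacked by Qh1.
Legal moves for White: none.
In check with no legal moves → checkmate.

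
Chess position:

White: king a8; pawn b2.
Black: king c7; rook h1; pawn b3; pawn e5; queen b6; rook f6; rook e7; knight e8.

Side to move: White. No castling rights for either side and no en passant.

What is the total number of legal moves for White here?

White to move; king on a8.
In check: no.
Legal moves: none.
Count: 0.

0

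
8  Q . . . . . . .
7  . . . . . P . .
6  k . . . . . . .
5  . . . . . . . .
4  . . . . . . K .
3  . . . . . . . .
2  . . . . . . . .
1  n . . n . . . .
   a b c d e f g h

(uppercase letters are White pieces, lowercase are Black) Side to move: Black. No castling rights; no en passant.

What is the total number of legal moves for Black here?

2

Black to move; king on a6.
In check: yes, from the white queen on a8.
Legal moves: Kb6, Kb5.
Count: 2.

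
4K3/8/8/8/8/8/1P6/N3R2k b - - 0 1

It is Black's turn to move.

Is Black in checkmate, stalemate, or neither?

neither

Black to move; black king on h1.
In check: yes, from the white rook on e1.
King squares — g1: attacked by Re1; g2: available; h2: available.
Legal moves for Black: Kh2, Kg2.
Black is in check but has 2 legal moves → neither.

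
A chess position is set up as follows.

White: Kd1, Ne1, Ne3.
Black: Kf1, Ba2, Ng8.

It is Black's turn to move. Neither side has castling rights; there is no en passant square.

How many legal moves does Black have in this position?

2

Black to move; king on f1.
In check: yes, from the white knight on e3.
Legal moves: Kf2, Kg1.
Count: 2.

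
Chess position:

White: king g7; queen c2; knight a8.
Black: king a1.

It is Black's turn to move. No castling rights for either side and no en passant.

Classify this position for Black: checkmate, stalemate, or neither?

Black to move; black king on a1.
In check: no.
King squares — b1: attacked by Qc2; a2: attacked by Qc2; b2: attacked by Qc2.
Legal moves for Black: none.
Not in check and no legal moves → stalemate.

stalemate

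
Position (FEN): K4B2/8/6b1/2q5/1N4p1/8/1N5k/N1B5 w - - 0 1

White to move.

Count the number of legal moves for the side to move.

White to move; king on a8.
In check: no.
Legal moves: Bg7, Be7, Bfh6, Bd6+, Bxc5, Kb8, Kb7, Nc6, Na6, Nd5, N4d3, Nbc2, Na2, Nc4, Na4, N2d3, Nd1, Bch6, Bg5, Bf4+, Be3, Bd2, Nb3, Nac2.
Count: 24.

24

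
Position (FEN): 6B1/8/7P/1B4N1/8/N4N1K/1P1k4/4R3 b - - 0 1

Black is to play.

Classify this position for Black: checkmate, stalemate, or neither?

checkmate

Black to move; black king on d2.
In check: yes, from the white knight on f3.
King squares — c1: attacked by Re1; d1: attacked by Re1; e1: attacked by Nf3; c2: attacked by Na3; e2: attacked by Re1; c3: attacked by Pb2; d3: attacked by Bb5; e3: attacked by Re1.
Legal moves for Black: none.
In check with no legal moves → checkmate.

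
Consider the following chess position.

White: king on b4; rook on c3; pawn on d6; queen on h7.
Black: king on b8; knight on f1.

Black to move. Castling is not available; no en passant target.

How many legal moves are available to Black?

5

Black to move; king on b8.
In check: no.
Legal moves: Ka8, Ng3, Ne3, Nh2, Nd2.
Count: 5.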